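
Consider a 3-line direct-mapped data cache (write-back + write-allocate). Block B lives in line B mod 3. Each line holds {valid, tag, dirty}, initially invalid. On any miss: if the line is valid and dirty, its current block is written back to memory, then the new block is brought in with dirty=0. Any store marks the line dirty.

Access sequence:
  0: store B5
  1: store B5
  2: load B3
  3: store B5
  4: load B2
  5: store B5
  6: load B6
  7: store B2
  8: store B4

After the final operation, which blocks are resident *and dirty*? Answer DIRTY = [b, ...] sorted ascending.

DIRTY = [2, 4]

  0 | W B5 → L2 miss [D]
  1 | W B5 → L2 hit [D]
  2 | R B3 → L0 miss [-]
  3 | W B5 → L2 hit [D]
  4 | R B2 → L2 miss wb→B5 [-]
  5 | W B5 → L2 miss [D]
  6 | R B6 → L0 miss [-]
  7 | W B2 → L2 miss wb→B5 [D]
  8 | W B4 → L1 miss [D]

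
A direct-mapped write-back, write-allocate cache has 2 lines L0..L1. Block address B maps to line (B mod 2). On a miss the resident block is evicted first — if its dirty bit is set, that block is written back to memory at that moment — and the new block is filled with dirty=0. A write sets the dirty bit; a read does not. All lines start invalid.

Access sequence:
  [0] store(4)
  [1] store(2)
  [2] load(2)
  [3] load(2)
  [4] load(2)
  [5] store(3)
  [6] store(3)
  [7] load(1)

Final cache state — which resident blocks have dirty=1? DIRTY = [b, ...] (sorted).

DIRTY = [2]

0: W B4 -> L0 miss  d=D]
1: W B2 -> L0 miss wb->B4  d=D]
2: R B2 -> L0 hit  d=D]
3: R B2 -> L0 hit  d=D]
4: R B2 -> L0 hit  d=D]
5: W B3 -> L1 miss  d=D]
6: W B3 -> L1 hit  d=D]
7: R B1 -> L1 miss wb->B3  d=-]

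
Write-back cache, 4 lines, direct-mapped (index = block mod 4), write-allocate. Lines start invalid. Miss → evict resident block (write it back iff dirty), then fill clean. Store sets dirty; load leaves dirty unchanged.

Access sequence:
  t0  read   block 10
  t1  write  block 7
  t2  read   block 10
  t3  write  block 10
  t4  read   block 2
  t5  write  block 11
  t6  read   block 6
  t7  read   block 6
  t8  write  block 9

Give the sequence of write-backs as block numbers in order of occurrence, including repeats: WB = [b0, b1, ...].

  0 | R B10 → L2 miss [-]
  1 | W B7 → L3 miss [D]
  2 | R B10 → L2 hit [-]
  3 | W B10 → L2 hit [D]
  4 | R B2 → L2 miss wb→B10 [-]
  5 | W B11 → L3 miss wb→B7 [D]
  6 | R B6 → L2 miss [-]
  7 | R B6 → L2 hit [-]
  8 | W B9 → L1 miss [D]

WB = [10, 7]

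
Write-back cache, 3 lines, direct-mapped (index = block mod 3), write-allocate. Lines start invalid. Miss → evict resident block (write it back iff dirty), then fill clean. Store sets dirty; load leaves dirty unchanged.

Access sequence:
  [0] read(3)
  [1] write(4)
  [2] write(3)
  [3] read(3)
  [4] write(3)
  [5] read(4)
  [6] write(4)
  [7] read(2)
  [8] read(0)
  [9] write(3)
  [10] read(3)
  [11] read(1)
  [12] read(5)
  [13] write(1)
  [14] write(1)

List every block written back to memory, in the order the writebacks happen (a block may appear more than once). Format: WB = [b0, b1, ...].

0: R B3 → L0 miss [-]
1: W B4 → L1 miss [D]
2: W B3 → L0 hit [D]
3: R B3 → L0 hit [D]
4: W B3 → L0 hit [D]
5: R B4 → L1 hit [D]
6: W B4 → L1 hit [D]
7: R B2 → L2 miss [-]
8: R B0 → L0 miss wb→B3 [-]
9: W B3 → L0 miss [D]
10: R B3 → L0 hit [D]
11: R B1 → L1 miss wb→B4 [-]
12: R B5 → L2 miss [-]
13: W B1 → L1 hit [D]
14: W B1 → L1 hit [D]

WB = [3, 4]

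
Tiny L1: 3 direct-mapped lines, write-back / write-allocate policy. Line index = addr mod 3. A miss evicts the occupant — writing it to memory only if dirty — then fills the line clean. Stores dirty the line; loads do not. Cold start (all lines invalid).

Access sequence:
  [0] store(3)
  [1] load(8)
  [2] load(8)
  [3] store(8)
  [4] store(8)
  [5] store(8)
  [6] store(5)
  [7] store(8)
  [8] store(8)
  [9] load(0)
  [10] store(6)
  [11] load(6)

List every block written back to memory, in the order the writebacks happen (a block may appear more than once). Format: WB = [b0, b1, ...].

WB = [8, 5, 3]

0: W B3 -> L0 miss  d=D]
1: R B8 -> L2 miss  d=-]
2: R B8 -> L2 hit  d=-]
3: W B8 -> L2 hit  d=D]
4: W B8 -> L2 hit  d=D]
5: W B8 -> L2 hit  d=D]
6: W B5 -> L2 miss wb->B8  d=D]
7: W B8 -> L2 miss wb->B5  d=D]
8: W B8 -> L2 hit  d=D]
9: R B0 -> L0 miss wb->B3  d=-]
10: W B6 -> L0 miss  d=D]
11: R B6 -> L0 hit  d=D]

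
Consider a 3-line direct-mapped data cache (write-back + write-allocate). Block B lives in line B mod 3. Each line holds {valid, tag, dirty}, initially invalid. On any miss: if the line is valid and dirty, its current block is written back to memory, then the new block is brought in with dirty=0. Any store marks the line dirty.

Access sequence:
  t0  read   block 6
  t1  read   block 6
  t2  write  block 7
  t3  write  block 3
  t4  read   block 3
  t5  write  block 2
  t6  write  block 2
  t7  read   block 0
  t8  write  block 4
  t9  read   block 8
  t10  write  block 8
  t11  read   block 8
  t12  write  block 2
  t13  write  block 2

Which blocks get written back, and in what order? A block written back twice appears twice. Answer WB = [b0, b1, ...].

WB = [3, 7, 2, 8]

0: R B6 → L0 miss [-]
1: R B6 → L0 hit [-]
2: W B7 → L1 miss [D]
3: W B3 → L0 miss [D]
4: R B3 → L0 hit [D]
5: W B2 → L2 miss [D]
6: W B2 → L2 hit [D]
7: R B0 → L0 miss wb→B3 [-]
8: W B4 → L1 miss wb→B7 [D]
9: R B8 → L2 miss wb→B2 [-]
10: W B8 → L2 hit [D]
11: R B8 → L2 hit [D]
12: W B2 → L2 miss wb→B8 [D]
13: W B2 → L2 hit [D]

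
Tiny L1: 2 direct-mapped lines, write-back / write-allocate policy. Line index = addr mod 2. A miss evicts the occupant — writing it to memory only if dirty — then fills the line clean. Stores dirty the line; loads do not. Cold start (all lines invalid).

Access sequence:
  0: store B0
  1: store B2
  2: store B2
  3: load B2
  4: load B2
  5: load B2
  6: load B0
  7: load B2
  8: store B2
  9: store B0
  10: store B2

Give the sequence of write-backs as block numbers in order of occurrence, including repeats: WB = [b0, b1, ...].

WB = [0, 2, 2, 0]

  0 | W B0 → L0 miss [D]
  1 | W B2 → L0 miss wb→B0 [D]
  2 | W B2 → L0 hit [D]
  3 | R B2 → L0 hit [D]
  4 | R B2 → L0 hit [D]
  5 | R B2 → L0 hit [D]
  6 | R B0 → L0 miss wb→B2 [-]
  7 | R B2 → L0 miss [-]
  8 | W B2 → L0 hit [D]
  9 | W B0 → L0 miss wb→B2 [D]
  10 | W B2 → L0 miss wb→B0 [D]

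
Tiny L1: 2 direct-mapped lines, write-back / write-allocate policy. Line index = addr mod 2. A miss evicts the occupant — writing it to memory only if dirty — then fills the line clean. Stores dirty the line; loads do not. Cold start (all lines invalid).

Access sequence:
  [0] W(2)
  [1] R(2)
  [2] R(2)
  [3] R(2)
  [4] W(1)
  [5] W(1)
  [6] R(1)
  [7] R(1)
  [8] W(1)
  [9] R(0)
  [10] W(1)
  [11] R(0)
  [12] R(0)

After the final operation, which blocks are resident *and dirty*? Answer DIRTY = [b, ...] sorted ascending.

0: W B2 -> L0 miss  d=D]
1: R B2 -> L0 hit  d=D]
2: R B2 -> L0 hit  d=D]
3: R B2 -> L0 hit  d=D]
4: W B1 -> L1 miss  d=D]
5: W B1 -> L1 hit  d=D]
6: R B1 -> L1 hit  d=D]
7: R B1 -> L1 hit  d=D]
8: W B1 -> L1 hit  d=D]
9: R B0 -> L0 miss wb->B2  d=-]
10: W B1 -> L1 hit  d=D]
11: R B0 -> L0 hit  d=-]
12: R B0 -> L0 hit  d=-]

DIRTY = [1]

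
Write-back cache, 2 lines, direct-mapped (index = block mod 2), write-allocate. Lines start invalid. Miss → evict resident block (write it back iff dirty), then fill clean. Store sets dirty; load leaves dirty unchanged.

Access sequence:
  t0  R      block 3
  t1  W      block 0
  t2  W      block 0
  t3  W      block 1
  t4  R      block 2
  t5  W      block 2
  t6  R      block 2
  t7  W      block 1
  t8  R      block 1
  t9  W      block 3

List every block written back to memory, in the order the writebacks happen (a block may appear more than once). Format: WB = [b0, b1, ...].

WB = [0, 1]

  0 | R B3 → L1 miss [-]
  1 | W B0 → L0 miss [D]
  2 | W B0 → L0 hit [D]
  3 | W B1 → L1 miss [D]
  4 | R B2 → L0 miss wb→B0 [-]
  5 | W B2 → L0 hit [D]
  6 | R B2 → L0 hit [D]
  7 | W B1 → L1 hit [D]
  8 | R B1 → L1 hit [D]
  9 | W B3 → L1 miss wb→B1 [D]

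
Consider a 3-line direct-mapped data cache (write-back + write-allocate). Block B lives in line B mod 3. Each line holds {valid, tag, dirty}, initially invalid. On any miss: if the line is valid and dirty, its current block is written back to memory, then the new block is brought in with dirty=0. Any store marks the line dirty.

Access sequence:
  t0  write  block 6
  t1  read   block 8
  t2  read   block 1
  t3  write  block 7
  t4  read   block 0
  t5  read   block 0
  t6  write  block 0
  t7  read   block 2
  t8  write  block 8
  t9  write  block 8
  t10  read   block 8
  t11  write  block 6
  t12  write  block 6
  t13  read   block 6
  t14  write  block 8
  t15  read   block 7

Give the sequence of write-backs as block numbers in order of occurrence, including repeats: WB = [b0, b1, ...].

WB = [6, 0]

0: W B6 -> L0 miss  d=D]
1: R B8 -> L2 miss  d=-]
2: R B1 -> L1 miss  d=-]
3: W B7 -> L1 miss  d=D]
4: R B0 -> L0 miss wb->B6  d=-]
5: R B0 -> L0 hit  d=-]
6: W B0 -> L0 hit  d=D]
7: R B2 -> L2 miss  d=-]
8: W B8 -> L2 miss  d=D]
9: W B8 -> L2 hit  d=D]
10: R B8 -> L2 hit  d=D]
11: W B6 -> L0 miss wb->B0  d=D]
12: W B6 -> L0 hit  d=D]
13: R B6 -> L0 hit  d=D]
14: W B8 -> L2 hit  d=D]
15: R B7 -> L1 hit  d=D]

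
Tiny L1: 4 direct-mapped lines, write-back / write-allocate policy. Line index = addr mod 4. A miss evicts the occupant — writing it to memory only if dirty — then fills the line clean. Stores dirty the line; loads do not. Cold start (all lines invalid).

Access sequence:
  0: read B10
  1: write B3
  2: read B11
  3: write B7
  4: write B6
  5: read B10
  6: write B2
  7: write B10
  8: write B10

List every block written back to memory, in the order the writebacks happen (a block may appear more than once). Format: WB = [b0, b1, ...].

0: R B10 → L2 miss [-]
1: W B3 → L3 miss [D]
2: R B11 → L3 miss wb→B3 [-]
3: W B7 → L3 miss [D]
4: W B6 → L2 miss [D]
5: R B10 → L2 miss wb→B6 [-]
6: W B2 → L2 miss [D]
7: W B10 → L2 miss wb→B2 [D]
8: W B10 → L2 hit [D]

WB = [3, 6, 2]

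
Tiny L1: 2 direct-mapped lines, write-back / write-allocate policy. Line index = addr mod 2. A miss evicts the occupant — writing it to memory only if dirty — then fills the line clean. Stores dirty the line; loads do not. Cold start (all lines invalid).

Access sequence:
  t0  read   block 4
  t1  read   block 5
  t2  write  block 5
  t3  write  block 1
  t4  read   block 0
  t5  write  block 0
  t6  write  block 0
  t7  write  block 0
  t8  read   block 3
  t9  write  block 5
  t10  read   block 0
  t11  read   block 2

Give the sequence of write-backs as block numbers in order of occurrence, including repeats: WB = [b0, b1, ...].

WB = [5, 1, 0]

0: R B4 -> L0 miss  d=-]
1: R B5 -> L1 miss  d=-]
2: W B5 -> L1 hit  d=D]
3: W B1 -> L1 miss wb->B5  d=D]
4: R B0 -> L0 miss  d=-]
5: W B0 -> L0 hit  d=D]
6: W B0 -> L0 hit  d=D]
7: W B0 -> L0 hit  d=D]
8: R B3 -> L1 miss wb->B1  d=-]
9: W B5 -> L1 miss  d=D]
10: R B0 -> L0 hit  d=D]
11: R B2 -> L0 miss wb->B0  d=-]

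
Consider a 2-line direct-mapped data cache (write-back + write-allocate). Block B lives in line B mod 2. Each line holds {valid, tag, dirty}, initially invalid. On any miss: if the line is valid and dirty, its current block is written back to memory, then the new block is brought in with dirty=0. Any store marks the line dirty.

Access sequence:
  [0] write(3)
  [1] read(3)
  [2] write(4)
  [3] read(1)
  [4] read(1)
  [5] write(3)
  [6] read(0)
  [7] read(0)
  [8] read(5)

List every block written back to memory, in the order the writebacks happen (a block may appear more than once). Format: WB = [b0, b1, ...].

WB = [3, 4, 3]

0: W B3 → L1 miss [D]
1: R B3 → L1 hit [D]
2: W B4 → L0 miss [D]
3: R B1 → L1 miss wb→B3 [-]
4: R B1 → L1 hit [-]
5: W B3 → L1 miss [D]
6: R B0 → L0 miss wb→B4 [-]
7: R B0 → L0 hit [-]
8: R B5 → L1 miss wb→B3 [-]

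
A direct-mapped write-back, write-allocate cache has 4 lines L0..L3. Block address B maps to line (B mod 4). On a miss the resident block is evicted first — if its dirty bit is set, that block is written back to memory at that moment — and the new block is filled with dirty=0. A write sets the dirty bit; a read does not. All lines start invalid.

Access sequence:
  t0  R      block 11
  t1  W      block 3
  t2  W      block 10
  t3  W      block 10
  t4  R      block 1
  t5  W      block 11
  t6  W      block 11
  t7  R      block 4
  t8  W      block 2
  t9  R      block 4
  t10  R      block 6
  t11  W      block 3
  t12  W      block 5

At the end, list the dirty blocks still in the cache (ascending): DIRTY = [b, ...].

DIRTY = [3, 5]

0: R B11 → L3 miss [-]
1: W B3 → L3 miss [D]
2: W B10 → L2 miss [D]
3: W B10 → L2 hit [D]
4: R B1 → L1 miss [-]
5: W B11 → L3 miss wb→B3 [D]
6: W B11 → L3 hit [D]
7: R B4 → L0 miss [-]
8: W B2 → L2 miss wb→B10 [D]
9: R B4 → L0 hit [-]
10: R B6 → L2 miss wb→B2 [-]
11: W B3 → L3 miss wb→B11 [D]
12: W B5 → L1 miss [D]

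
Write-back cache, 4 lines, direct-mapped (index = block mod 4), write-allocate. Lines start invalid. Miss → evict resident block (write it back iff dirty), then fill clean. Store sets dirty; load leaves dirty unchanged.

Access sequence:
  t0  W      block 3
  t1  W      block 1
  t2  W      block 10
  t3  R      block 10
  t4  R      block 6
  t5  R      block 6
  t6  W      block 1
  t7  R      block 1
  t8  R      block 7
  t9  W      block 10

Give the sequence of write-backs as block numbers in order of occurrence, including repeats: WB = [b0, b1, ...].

WB = [10, 3]

0: W B3 → L3 miss [D]
1: W B1 → L1 miss [D]
2: W B10 → L2 miss [D]
3: R B10 → L2 hit [D]
4: R B6 → L2 miss wb→B10 [-]
5: R B6 → L2 hit [-]
6: W B1 → L1 hit [D]
7: R B1 → L1 hit [D]
8: R B7 → L3 miss wb→B3 [-]
9: W B10 → L2 miss [D]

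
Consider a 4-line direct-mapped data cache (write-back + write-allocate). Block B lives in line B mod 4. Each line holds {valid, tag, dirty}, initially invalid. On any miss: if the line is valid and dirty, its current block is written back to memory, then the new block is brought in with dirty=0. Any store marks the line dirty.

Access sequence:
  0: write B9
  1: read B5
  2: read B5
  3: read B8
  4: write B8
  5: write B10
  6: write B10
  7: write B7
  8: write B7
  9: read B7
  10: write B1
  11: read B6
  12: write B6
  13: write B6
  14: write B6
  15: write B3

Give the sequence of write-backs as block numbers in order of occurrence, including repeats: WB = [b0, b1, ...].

0: W B9 -> L1 miss  d=D]
1: R B5 -> L1 miss wb->B9  d=-]
2: R B5 -> L1 hit  d=-]
3: R B8 -> L0 miss  d=-]
4: W B8 -> L0 hit  d=D]
5: W B10 -> L2 miss  d=D]
6: W B10 -> L2 hit  d=D]
7: W B7 -> L3 miss  d=D]
8: W B7 -> L3 hit  d=D]
9: R B7 -> L3 hit  d=D]
10: W B1 -> L1 miss  d=D]
11: R B6 -> L2 miss wb->B10  d=-]
12: W B6 -> L2 hit  d=D]
13: W B6 -> L2 hit  d=D]
14: W B6 -> L2 hit  d=D]
15: W B3 -> L3 miss wb->B7  d=D]

WB = [9, 10, 7]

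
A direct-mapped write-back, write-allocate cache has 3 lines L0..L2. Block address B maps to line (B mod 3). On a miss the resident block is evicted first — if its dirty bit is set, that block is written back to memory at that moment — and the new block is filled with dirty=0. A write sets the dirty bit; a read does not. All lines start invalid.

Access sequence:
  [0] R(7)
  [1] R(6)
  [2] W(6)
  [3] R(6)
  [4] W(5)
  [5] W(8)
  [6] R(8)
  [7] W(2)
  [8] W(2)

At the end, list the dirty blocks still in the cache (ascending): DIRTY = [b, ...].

DIRTY = [2, 6]

  0 | R B7 → L1 miss [-]
  1 | R B6 → L0 miss [-]
  2 | W B6 → L0 hit [D]
  3 | R B6 → L0 hit [D]
  4 | W B5 → L2 miss [D]
  5 | W B8 → L2 miss wb→B5 [D]
  6 | R B8 → L2 hit [D]
  7 | W B2 → L2 miss wb→B8 [D]
  8 | W B2 → L2 hit [D]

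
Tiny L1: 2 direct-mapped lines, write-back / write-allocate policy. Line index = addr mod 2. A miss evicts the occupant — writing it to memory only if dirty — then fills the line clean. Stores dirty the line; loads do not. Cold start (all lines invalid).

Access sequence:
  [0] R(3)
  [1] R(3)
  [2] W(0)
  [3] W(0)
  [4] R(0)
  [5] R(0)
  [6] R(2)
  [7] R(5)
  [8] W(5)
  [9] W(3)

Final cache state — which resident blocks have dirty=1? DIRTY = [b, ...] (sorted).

DIRTY = [3]

  0 | R B3 → L1 miss [-]
  1 | R B3 → L1 hit [-]
  2 | W B0 → L0 miss [D]
  3 | W B0 → L0 hit [D]
  4 | R B0 → L0 hit [D]
  5 | R B0 → L0 hit [D]
  6 | R B2 → L0 miss wb→B0 [-]
  7 | R B5 → L1 miss [-]
  8 | W B5 → L1 hit [D]
  9 | W B3 → L1 miss wb→B5 [D]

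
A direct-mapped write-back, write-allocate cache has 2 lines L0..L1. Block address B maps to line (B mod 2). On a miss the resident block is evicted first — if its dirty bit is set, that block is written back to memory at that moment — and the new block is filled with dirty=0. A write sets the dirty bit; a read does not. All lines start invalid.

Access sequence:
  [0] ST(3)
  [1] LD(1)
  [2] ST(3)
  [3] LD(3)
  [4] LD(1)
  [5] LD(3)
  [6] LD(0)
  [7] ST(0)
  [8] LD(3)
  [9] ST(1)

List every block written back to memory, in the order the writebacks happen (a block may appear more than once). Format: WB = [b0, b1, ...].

WB = [3, 3]

  0 | W B3 → L1 miss [D]
  1 | R B1 → L1 miss wb→B3 [-]
  2 | W B3 → L1 miss [D]
  3 | R B3 → L1 hit [D]
  4 | R B1 → L1 miss wb→B3 [-]
  5 | R B3 → L1 miss [-]
  6 | R B0 → L0 miss [-]
  7 | W B0 → L0 hit [D]
  8 | R B3 → L1 hit [-]
  9 | W B1 → L1 miss [D]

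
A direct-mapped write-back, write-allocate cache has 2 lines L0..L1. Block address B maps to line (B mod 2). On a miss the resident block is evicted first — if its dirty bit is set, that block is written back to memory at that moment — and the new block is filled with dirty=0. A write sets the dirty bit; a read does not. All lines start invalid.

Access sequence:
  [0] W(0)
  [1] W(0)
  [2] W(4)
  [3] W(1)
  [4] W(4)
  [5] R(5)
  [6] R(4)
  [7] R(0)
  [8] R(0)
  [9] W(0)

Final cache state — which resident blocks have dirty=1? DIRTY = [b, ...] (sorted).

DIRTY = [0]

  0 | W B0 → L0 miss [D]
  1 | W B0 → L0 hit [D]
  2 | W B4 → L0 miss wb→B0 [D]
  3 | W B1 → L1 miss [D]
  4 | W B4 → L0 hit [D]
  5 | R B5 → L1 miss wb→B1 [-]
  6 | R B4 → L0 hit [D]
  7 | R B0 → L0 miss wb→B4 [-]
  8 | R B0 → L0 hit [-]
  9 | W B0 → L0 hit [D]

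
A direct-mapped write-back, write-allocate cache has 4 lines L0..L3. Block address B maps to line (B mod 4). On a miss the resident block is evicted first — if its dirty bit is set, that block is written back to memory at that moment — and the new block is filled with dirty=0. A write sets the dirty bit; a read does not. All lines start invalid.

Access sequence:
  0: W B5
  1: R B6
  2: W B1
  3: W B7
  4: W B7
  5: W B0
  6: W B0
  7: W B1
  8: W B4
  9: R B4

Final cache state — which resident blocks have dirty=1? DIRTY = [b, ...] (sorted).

0: W B5 -> L1 miss  d=D]
1: R B6 -> L2 miss  d=-]
2: W B1 -> L1 miss wb->B5  d=D]
3: W B7 -> L3 miss  d=D]
4: W B7 -> L3 hit  d=D]
5: W B0 -> L0 miss  d=D]
6: W B0 -> L0 hit  d=D]
7: W B1 -> L1 hit  d=D]
8: W B4 -> L0 miss wb->B0  d=D]
9: R B4 -> L0 hit  d=D]

DIRTY = [1, 4, 7]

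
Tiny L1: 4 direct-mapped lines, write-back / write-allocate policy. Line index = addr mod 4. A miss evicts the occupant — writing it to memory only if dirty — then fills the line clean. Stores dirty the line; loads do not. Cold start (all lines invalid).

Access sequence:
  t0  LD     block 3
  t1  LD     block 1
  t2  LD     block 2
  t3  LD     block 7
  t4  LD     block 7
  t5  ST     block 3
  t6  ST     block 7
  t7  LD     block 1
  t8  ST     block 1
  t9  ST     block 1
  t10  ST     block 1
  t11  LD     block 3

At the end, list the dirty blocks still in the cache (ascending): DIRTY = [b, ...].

0: R B3 → L3 miss [-]
1: R B1 → L1 miss [-]
2: R B2 → L2 miss [-]
3: R B7 → L3 miss [-]
4: R B7 → L3 hit [-]
5: W B3 → L3 miss [D]
6: W B7 → L3 miss wb→B3 [D]
7: R B1 → L1 hit [-]
8: W B1 → L1 hit [D]
9: W B1 → L1 hit [D]
10: W B1 → L1 hit [D]
11: R B3 → L3 miss wb→B7 [-]

DIRTY = [1]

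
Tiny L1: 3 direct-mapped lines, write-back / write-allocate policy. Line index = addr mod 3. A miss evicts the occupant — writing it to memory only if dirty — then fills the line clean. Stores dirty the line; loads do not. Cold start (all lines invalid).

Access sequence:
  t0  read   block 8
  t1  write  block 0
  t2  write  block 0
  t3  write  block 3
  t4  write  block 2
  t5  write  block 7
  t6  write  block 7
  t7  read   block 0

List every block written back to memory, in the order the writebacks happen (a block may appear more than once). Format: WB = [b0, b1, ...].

WB = [0, 3]

  0 | R B8 → L2 miss [-]
  1 | W B0 → L0 miss [D]
  2 | W B0 → L0 hit [D]
  3 | W B3 → L0 miss wb→B0 [D]
  4 | W B2 → L2 miss [D]
  5 | W B7 → L1 miss [D]
  6 | W B7 → L1 hit [D]
  7 | R B0 → L0 miss wb→B3 [-]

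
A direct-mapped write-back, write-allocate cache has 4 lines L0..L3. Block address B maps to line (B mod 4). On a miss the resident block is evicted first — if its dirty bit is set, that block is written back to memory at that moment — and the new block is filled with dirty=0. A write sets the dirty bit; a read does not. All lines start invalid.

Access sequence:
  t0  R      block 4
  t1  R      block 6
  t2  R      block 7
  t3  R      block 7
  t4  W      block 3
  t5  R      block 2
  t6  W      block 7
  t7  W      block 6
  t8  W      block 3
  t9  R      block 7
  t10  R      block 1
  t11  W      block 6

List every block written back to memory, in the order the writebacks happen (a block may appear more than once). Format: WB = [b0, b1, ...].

0: R B4 -> L0 miss  d=-]
1: R B6 -> L2 miss  d=-]
2: R B7 -> L3 miss  d=-]
3: R B7 -> L3 hit  d=-]
4: W B3 -> L3 miss  d=D]
5: R B2 -> L2 miss  d=-]
6: W B7 -> L3 miss wb->B3  d=D]
7: W B6 -> L2 miss  d=D]
8: W B3 -> L3 miss wb->B7  d=D]
9: R B7 -> L3 miss wb->B3  d=-]
10: R B1 -> L1 miss  d=-]
11: W B6 -> L2 hit  d=D]

WB = [3, 7, 3]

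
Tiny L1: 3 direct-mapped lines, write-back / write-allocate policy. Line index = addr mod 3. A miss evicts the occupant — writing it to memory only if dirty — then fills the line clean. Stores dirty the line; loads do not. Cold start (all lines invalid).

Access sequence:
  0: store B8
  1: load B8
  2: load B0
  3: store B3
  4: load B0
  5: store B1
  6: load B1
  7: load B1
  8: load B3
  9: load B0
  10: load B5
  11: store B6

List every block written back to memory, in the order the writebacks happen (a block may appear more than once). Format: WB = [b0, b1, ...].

WB = [3, 8]

  0 | W B8 → L2 miss [D]
  1 | R B8 → L2 hit [D]
  2 | R B0 → L0 miss [-]
  3 | W B3 → L0 miss [D]
  4 | R B0 → L0 miss wb→B3 [-]
  5 | W B1 → L1 miss [D]
  6 | R B1 → L1 hit [D]
  7 | R B1 → L1 hit [D]
  8 | R B3 → L0 miss [-]
  9 | R B0 → L0 miss [-]
  10 | R B5 → L2 miss wb→B8 [-]
  11 | W B6 → L0 miss [D]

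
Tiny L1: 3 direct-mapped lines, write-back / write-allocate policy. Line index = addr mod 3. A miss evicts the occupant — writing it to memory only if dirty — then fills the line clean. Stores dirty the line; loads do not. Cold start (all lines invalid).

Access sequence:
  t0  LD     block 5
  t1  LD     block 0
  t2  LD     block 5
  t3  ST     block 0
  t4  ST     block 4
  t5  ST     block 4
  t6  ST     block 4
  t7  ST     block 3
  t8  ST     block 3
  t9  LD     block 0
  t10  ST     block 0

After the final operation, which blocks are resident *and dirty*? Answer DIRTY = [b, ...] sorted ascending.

DIRTY = [0, 4]

0: R B5 -> L2 miss  d=-]
1: R B0 -> L0 miss  d=-]
2: R B5 -> L2 hit  d=-]
3: W B0 -> L0 hit  d=D]
4: W B4 -> L1 miss  d=D]
5: W B4 -> L1 hit  d=D]
6: W B4 -> L1 hit  d=D]
7: W B3 -> L0 miss wb->B0  d=D]
8: W B3 -> L0 hit  d=D]
9: R B0 -> L0 miss wb->B3  d=-]
10: W B0 -> L0 hit  d=D]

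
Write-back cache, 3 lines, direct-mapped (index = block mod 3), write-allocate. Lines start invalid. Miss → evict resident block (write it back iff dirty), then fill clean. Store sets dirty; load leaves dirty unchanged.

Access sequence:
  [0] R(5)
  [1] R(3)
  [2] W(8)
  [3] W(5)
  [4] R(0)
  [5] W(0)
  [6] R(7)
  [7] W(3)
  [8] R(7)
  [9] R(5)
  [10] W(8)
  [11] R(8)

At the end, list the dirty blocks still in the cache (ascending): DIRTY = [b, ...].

  0 | R B5 → L2 miss [-]
  1 | R B3 → L0 miss [-]
  2 | W B8 → L2 miss [D]
  3 | W B5 → L2 miss wb→B8 [D]
  4 | R B0 → L0 miss [-]
  5 | W B0 → L0 hit [D]
  6 | R B7 → L1 miss [-]
  7 | W B3 → L0 miss wb→B0 [D]
  8 | R B7 → L1 hit [-]
  9 | R B5 → L2 hit [D]
  10 | W B8 → L2 miss wb→B5 [D]
  11 | R B8 → L2 hit [D]

DIRTY = [3, 8]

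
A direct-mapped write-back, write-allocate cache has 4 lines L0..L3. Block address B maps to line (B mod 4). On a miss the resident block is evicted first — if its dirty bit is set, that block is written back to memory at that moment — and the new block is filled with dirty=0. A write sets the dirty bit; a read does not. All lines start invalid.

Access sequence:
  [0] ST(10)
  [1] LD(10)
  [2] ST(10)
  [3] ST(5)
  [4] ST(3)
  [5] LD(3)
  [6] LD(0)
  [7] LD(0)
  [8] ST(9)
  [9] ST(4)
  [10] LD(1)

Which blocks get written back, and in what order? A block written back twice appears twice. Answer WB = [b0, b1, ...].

WB = [5, 9]

  0 | W B10 → L2 miss [D]
  1 | R B10 → L2 hit [D]
  2 | W B10 → L2 hit [D]
  3 | W B5 → L1 miss [D]
  4 | W B3 → L3 miss [D]
  5 | R B3 → L3 hit [D]
  6 | R B0 → L0 miss [-]
  7 | R B0 → L0 hit [-]
  8 | W B9 → L1 miss wb→B5 [D]
  9 | W B4 → L0 miss [D]
  10 | R B1 → L1 miss wb→B9 [-]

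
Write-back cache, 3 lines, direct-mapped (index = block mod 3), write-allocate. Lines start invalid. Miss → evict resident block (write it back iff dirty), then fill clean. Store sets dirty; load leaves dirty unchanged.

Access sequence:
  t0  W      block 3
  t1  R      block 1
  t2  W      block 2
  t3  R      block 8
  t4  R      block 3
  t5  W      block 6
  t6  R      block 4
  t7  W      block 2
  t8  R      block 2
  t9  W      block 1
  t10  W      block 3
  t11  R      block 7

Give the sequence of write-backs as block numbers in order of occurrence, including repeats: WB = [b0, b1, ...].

WB = [2, 3, 6, 1]

  0 | W B3 → L0 miss [D]
  1 | R B1 → L1 miss [-]
  2 | W B2 → L2 miss [D]
  3 | R B8 → L2 miss wb→B2 [-]
  4 | R B3 → L0 hit [D]
  5 | W B6 → L0 miss wb→B3 [D]
  6 | R B4 → L1 miss [-]
  7 | W B2 → L2 miss [D]
  8 | R B2 → L2 hit [D]
  9 | W B1 → L1 miss [D]
  10 | W B3 → L0 miss wb→B6 [D]
  11 | R B7 → L1 miss wb→B1 [-]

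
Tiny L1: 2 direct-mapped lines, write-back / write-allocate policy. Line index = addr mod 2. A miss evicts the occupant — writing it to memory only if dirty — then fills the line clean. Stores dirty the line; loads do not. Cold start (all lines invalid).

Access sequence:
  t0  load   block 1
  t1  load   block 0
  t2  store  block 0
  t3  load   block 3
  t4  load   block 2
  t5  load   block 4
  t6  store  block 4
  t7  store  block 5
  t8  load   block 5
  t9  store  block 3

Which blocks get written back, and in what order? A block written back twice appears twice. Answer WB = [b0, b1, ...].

  0 | R B1 → L1 miss [-]
  1 | R B0 → L0 miss [-]
  2 | W B0 → L0 hit [D]
  3 | R B3 → L1 miss [-]
  4 | R B2 → L0 miss wb→B0 [-]
  5 | R B4 → L0 miss [-]
  6 | W B4 → L0 hit [D]
  7 | W B5 → L1 miss [D]
  8 | R B5 → L1 hit [D]
  9 | W B3 → L1 miss wb→B5 [D]

WB = [0, 5]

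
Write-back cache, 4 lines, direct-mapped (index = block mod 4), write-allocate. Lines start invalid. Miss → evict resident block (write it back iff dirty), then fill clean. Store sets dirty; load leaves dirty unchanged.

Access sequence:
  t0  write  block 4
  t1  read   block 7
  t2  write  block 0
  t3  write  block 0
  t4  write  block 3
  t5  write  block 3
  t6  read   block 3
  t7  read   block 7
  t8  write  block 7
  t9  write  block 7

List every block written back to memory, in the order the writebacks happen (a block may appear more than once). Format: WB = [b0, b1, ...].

WB = [4, 3]

0: W B4 → L0 miss [D]
1: R B7 → L3 miss [-]
2: W B0 → L0 miss wb→B4 [D]
3: W B0 → L0 hit [D]
4: W B3 → L3 miss [D]
5: W B3 → L3 hit [D]
6: R B3 → L3 hit [D]
7: R B7 → L3 miss wb→B3 [-]
8: W B7 → L3 hit [D]
9: W B7 → L3 hit [D]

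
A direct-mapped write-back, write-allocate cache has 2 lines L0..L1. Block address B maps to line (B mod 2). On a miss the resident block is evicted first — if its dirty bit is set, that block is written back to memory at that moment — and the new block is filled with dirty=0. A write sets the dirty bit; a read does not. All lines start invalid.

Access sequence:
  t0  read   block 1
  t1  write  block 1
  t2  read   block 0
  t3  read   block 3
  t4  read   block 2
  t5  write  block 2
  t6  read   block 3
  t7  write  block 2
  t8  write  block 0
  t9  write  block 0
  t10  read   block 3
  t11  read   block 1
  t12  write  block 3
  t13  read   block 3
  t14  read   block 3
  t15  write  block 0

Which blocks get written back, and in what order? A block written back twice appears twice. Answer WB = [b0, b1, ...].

0: R B1 → L1 miss [-]
1: W B1 → L1 hit [D]
2: R B0 → L0 miss [-]
3: R B3 → L1 miss wb→B1 [-]
4: R B2 → L0 miss [-]
5: W B2 → L0 hit [D]
6: R B3 → L1 hit [-]
7: W B2 → L0 hit [D]
8: W B0 → L0 miss wb→B2 [D]
9: W B0 → L0 hit [D]
10: R B3 → L1 hit [-]
11: R B1 → L1 miss [-]
12: W B3 → L1 miss [D]
13: R B3 → L1 hit [D]
14: R B3 → L1 hit [D]
15: W B0 → L0 hit [D]

WB = [1, 2]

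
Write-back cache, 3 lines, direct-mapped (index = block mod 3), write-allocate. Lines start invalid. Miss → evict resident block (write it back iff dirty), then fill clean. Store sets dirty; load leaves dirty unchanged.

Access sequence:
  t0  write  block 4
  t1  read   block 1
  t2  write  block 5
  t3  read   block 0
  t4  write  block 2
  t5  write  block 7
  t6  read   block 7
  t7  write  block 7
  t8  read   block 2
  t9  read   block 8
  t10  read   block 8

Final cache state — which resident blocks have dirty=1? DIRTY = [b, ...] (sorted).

  0 | W B4 → L1 miss [D]
  1 | R B1 → L1 miss wb→B4 [-]
  2 | W B5 → L2 miss [D]
  3 | R B0 → L0 miss [-]
  4 | W B2 → L2 miss wb→B5 [D]
  5 | W B7 → L1 miss [D]
  6 | R B7 → L1 hit [D]
  7 | W B7 → L1 hit [D]
  8 | R B2 → L2 hit [D]
  9 | R B8 → L2 miss wb→B2 [-]
  10 | R B8 → L2 hit [-]

DIRTY = [7]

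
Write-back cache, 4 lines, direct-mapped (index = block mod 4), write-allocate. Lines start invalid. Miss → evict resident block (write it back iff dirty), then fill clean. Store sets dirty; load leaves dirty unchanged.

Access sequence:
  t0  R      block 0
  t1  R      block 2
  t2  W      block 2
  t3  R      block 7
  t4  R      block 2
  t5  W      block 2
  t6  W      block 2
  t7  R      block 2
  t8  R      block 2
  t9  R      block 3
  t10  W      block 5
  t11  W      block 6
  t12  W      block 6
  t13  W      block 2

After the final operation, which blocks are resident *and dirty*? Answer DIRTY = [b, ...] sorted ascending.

0: R B0 -> L0 miss  d=-]
1: R B2 -> L2 miss  d=-]
2: W B2 -> L2 hit  d=D]
3: R B7 -> L3 miss  d=-]
4: R B2 -> L2 hit  d=D]
5: W B2 -> L2 hit  d=D]
6: W B2 -> L2 hit  d=D]
7: R B2 -> L2 hit  d=D]
8: R B2 -> L2 hit  d=D]
9: R B3 -> L3 miss  d=-]
10: W B5 -> L1 miss  d=D]
11: W B6 -> L2 miss wb->B2  d=D]
12: W B6 -> L2 hit  d=D]
13: W B2 -> L2 miss wb->B6  d=D]

DIRTY = [2, 5]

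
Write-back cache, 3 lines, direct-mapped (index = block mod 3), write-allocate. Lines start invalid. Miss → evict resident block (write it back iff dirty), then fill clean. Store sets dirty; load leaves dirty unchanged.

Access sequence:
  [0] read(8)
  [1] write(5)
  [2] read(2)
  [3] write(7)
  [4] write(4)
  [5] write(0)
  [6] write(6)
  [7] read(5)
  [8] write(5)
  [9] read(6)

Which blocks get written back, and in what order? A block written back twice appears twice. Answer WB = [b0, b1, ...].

  0 | R B8 → L2 miss [-]
  1 | W B5 → L2 miss [D]
  2 | R B2 → L2 miss wb→B5 [-]
  3 | W B7 → L1 miss [D]
  4 | W B4 → L1 miss wb→B7 [D]
  5 | W B0 → L0 miss [D]
  6 | W B6 → L0 miss wb→B0 [D]
  7 | R B5 → L2 miss [-]
  8 | W B5 → L2 hit [D]
  9 | R B6 → L0 hit [D]

WB = [5, 7, 0]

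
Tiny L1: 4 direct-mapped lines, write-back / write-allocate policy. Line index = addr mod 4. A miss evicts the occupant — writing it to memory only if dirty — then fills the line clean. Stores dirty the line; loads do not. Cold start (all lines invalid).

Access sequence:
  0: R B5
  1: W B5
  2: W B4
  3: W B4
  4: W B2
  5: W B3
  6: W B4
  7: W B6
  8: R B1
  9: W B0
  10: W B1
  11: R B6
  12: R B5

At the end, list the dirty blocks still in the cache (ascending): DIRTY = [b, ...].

0: R B5 -> L1 miss  d=-]
1: W B5 -> L1 hit  d=D]
2: W B4 -> L0 miss  d=D]
3: W B4 -> L0 hit  d=D]
4: W B2 -> L2 miss  d=D]
5: W B3 -> L3 miss  d=D]
6: W B4 -> L0 hit  d=D]
7: W B6 -> L2 miss wb->B2  d=D]
8: R B1 -> L1 miss wb->B5  d=-]
9: W B0 -> L0 miss wb->B4  d=D]
10: W B1 -> L1 hit  d=D]
11: R B6 -> L2 hit  d=D]
12: R B5 -> L1 miss wb->B1  d=-]

DIRTY = [0, 3, 6]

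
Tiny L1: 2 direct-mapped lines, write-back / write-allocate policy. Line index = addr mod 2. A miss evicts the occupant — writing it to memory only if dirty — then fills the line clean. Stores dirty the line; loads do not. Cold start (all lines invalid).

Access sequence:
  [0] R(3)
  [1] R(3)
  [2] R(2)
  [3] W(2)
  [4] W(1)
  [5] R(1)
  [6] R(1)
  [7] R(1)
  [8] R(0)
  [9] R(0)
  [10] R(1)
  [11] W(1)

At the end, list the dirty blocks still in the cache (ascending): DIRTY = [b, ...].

0: R B3 → L1 miss [-]
1: R B3 → L1 hit [-]
2: R B2 → L0 miss [-]
3: W B2 → L0 hit [D]
4: W B1 → L1 miss [D]
5: R B1 → L1 hit [D]
6: R B1 → L1 hit [D]
7: R B1 → L1 hit [D]
8: R B0 → L0 miss wb→B2 [-]
9: R B0 → L0 hit [-]
10: R B1 → L1 hit [D]
11: W B1 → L1 hit [D]

DIRTY = [1]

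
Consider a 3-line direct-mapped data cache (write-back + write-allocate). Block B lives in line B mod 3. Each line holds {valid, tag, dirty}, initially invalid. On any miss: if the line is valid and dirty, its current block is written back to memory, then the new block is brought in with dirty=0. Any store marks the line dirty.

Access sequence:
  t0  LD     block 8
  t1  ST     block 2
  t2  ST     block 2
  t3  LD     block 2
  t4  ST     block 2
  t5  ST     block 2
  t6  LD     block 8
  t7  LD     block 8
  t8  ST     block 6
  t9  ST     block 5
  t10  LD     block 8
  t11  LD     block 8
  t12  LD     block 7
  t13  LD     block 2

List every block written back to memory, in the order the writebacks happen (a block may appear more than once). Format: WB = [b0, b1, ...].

  0 | R B8 → L2 miss [-]
  1 | W B2 → L2 miss [D]
  2 | W B2 → L2 hit [D]
  3 | R B2 → L2 hit [D]
  4 | W B2 → L2 hit [D]
  5 | W B2 → L2 hit [D]
  6 | R B8 → L2 miss wb→B2 [-]
  7 | R B8 → L2 hit [-]
  8 | W B6 → L0 miss [D]
  9 | W B5 → L2 miss [D]
  10 | R B8 → L2 miss wb→B5 [-]
  11 | R B8 → L2 hit [-]
  12 | R B7 → L1 miss [-]
  13 | R B2 → L2 miss [-]

WB = [2, 5]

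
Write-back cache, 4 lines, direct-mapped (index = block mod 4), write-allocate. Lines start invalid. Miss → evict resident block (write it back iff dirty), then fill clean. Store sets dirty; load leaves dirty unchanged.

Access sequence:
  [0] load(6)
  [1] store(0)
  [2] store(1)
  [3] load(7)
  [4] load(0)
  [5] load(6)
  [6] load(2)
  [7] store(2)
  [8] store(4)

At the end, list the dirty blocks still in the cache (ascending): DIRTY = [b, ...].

DIRTY = [1, 2, 4]

0: R B6 -> L2 miss  d=-]
1: W B0 -> L0 miss  d=D]
2: W B1 -> L1 miss  d=D]
3: R B7 -> L3 miss  d=-]
4: R B0 -> L0 hit  d=D]
5: R B6 -> L2 hit  d=-]
6: R B2 -> L2 miss  d=-]
7: W B2 -> L2 hit  d=D]
8: W B4 -> L0 miss wb->B0  d=D]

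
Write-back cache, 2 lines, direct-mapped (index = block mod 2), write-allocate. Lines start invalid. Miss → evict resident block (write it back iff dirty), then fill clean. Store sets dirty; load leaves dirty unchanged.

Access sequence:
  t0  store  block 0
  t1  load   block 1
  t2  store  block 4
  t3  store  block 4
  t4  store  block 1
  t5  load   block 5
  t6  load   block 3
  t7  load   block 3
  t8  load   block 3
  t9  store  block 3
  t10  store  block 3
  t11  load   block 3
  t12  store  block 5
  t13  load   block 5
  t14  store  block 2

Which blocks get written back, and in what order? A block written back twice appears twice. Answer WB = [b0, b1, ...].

WB = [0, 1, 3, 4]

0: W B0 → L0 miss [D]
1: R B1 → L1 miss [-]
2: W B4 → L0 miss wb→B0 [D]
3: W B4 → L0 hit [D]
4: W B1 → L1 hit [D]
5: R B5 → L1 miss wb→B1 [-]
6: R B3 → L1 miss [-]
7: R B3 → L1 hit [-]
8: R B3 → L1 hit [-]
9: W B3 → L1 hit [D]
10: W B3 → L1 hit [D]
11: R B3 → L1 hit [D]
12: W B5 → L1 miss wb→B3 [D]
13: R B5 → L1 hit [D]
14: W B2 → L0 miss wb→B4 [D]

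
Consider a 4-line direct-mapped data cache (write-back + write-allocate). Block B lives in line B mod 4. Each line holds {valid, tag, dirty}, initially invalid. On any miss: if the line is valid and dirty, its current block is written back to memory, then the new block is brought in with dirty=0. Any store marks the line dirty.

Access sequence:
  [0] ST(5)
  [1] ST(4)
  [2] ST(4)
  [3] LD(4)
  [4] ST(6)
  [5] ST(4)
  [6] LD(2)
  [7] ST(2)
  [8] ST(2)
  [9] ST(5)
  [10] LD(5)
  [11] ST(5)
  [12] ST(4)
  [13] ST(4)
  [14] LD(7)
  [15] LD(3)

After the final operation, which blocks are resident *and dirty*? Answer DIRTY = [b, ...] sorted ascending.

DIRTY = [2, 4, 5]

0: W B5 -> L1 miss  d=D]
1: W B4 -> L0 miss  d=D]
2: W B4 -> L0 hit  d=D]
3: R B4 -> L0 hit  d=D]
4: W B6 -> L2 miss  d=D]
5: W B4 -> L0 hit  d=D]
6: R B2 -> L2 miss wb->B6  d=-]
7: W B2 -> L2 hit  d=D]
8: W B2 -> L2 hit  d=D]
9: W B5 -> L1 hit  d=D]
10: R B5 -> L1 hit  d=D]
11: W B5 -> L1 hit  d=D]
12: W B4 -> L0 hit  d=D]
13: W B4 -> L0 hit  d=D]
14: R B7 -> L3 miss  d=-]
15: R B3 -> L3 miss  d=-]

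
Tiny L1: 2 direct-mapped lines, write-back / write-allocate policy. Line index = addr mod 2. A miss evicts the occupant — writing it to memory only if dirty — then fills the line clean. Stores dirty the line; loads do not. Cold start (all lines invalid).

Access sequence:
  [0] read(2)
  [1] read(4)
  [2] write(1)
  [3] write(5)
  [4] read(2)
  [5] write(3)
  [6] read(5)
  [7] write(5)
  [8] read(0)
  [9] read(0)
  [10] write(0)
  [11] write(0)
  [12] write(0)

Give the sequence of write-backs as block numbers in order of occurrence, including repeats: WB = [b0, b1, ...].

0: R B2 -> L0 miss  d=-]
1: R B4 -> L0 miss  d=-]
2: W B1 -> L1 miss  d=D]
3: W B5 -> L1 miss wb->B1  d=D]
4: R B2 -> L0 miss  d=-]
5: W B3 -> L1 miss wb->B5  d=D]
6: R B5 -> L1 miss wb->B3  d=-]
7: W B5 -> L1 hit  d=D]
8: R B0 -> L0 miss  d=-]
9: R B0 -> L0 hit  d=-]
10: W B0 -> L0 hit  d=D]
11: W B0 -> L0 hit  d=D]
12: W B0 -> L0 hit  d=D]

WB = [1, 5, 3]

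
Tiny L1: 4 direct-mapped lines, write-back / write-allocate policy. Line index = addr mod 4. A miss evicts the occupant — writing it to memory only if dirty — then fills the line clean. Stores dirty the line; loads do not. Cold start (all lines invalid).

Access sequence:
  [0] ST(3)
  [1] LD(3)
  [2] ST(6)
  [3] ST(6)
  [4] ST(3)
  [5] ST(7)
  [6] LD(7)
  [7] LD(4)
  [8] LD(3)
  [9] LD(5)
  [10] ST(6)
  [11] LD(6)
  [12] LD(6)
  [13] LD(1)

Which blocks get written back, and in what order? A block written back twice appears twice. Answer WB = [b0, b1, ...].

WB = [3, 7]

  0 | W B3 → L3 miss [D]
  1 | R B3 → L3 hit [D]
  2 | W B6 → L2 miss [D]
  3 | W B6 → L2 hit [D]
  4 | W B3 → L3 hit [D]
  5 | W B7 → L3 miss wb→B3 [D]
  6 | R B7 → L3 hit [D]
  7 | R B4 → L0 miss [-]
  8 | R B3 → L3 miss wb→B7 [-]
  9 | R B5 → L1 miss [-]
  10 | W B6 → L2 hit [D]
  11 | R B6 → L2 hit [D]
  12 | R B6 → L2 hit [D]
  13 | R B1 → L1 miss [-]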